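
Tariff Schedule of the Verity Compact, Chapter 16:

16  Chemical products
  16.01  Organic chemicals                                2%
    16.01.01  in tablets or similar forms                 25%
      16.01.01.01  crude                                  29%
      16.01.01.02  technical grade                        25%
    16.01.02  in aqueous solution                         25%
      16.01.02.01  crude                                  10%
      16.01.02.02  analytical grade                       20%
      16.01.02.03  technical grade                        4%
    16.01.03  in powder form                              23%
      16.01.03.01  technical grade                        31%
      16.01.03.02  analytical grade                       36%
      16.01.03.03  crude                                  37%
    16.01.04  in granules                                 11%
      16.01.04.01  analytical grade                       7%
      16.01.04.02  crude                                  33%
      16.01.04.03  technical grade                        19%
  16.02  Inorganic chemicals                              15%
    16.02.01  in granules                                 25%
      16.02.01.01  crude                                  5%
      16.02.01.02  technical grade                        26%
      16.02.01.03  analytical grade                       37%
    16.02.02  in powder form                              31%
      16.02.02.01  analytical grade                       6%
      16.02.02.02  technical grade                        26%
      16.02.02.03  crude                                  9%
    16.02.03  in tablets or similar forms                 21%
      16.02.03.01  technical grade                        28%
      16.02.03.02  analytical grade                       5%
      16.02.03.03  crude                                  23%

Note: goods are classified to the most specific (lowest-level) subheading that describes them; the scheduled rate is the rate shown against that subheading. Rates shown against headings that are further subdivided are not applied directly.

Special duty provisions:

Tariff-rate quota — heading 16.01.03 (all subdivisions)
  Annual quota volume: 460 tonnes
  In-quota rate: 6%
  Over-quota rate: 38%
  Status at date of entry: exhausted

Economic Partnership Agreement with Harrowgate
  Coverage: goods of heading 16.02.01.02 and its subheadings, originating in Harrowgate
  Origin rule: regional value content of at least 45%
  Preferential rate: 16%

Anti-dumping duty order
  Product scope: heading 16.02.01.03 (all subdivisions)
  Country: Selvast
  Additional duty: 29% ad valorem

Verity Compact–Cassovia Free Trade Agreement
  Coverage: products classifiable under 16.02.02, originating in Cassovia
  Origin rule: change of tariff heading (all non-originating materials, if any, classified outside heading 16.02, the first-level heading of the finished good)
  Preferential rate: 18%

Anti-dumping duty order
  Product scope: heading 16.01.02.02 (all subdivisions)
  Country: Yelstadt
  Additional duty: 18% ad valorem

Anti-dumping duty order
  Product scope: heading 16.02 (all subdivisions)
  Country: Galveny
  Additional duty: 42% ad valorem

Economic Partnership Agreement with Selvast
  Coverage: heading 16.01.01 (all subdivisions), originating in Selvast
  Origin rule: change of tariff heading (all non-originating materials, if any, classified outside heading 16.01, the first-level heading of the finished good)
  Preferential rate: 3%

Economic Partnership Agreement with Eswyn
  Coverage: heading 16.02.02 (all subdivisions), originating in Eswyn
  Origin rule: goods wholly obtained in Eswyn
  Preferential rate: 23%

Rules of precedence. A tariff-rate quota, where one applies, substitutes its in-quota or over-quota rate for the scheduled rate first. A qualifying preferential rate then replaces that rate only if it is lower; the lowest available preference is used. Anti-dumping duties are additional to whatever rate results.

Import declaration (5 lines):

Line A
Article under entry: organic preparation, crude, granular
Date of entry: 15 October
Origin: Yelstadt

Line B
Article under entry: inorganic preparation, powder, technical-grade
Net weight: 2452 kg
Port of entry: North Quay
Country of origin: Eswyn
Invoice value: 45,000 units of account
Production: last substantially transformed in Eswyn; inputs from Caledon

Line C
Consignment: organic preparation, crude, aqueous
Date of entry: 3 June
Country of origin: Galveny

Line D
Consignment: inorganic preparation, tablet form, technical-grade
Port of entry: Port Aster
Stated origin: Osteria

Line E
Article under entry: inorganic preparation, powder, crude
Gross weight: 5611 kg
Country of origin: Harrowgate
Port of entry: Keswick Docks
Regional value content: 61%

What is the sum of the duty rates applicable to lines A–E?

Line A: organic → 16.01; granular → 16.01.04; crude → 16.01.04.02. Scheduled 33%. No special measure applies. → 33%.
Line B: inorganic → 16.02; powder → 16.02.02; technical-grade → 16.02.02.02. Scheduled 26%. Eswyn agreement on 16.02.02: not wholly obtained. → 26%.
Line C: organic → 16.01; aqueous → 16.01.02; crude → 16.01.02.01. Scheduled 10%. No special measure applies. → 10%.
Line D: inorganic → 16.02; tablet form → 16.02.03; technical-grade → 16.02.03.01. Scheduled 28%. No special measure applies. → 28%.
Line E: inorganic → 16.02; powder → 16.02.02; crude → 16.02.02.03. Scheduled 9%. Harrowgate agreement on 16.02.01.02: 16.02.02.03 not covered. → 9%.
Sum: 33% + 26% + 10% + 28% + 9% = 106%.

106%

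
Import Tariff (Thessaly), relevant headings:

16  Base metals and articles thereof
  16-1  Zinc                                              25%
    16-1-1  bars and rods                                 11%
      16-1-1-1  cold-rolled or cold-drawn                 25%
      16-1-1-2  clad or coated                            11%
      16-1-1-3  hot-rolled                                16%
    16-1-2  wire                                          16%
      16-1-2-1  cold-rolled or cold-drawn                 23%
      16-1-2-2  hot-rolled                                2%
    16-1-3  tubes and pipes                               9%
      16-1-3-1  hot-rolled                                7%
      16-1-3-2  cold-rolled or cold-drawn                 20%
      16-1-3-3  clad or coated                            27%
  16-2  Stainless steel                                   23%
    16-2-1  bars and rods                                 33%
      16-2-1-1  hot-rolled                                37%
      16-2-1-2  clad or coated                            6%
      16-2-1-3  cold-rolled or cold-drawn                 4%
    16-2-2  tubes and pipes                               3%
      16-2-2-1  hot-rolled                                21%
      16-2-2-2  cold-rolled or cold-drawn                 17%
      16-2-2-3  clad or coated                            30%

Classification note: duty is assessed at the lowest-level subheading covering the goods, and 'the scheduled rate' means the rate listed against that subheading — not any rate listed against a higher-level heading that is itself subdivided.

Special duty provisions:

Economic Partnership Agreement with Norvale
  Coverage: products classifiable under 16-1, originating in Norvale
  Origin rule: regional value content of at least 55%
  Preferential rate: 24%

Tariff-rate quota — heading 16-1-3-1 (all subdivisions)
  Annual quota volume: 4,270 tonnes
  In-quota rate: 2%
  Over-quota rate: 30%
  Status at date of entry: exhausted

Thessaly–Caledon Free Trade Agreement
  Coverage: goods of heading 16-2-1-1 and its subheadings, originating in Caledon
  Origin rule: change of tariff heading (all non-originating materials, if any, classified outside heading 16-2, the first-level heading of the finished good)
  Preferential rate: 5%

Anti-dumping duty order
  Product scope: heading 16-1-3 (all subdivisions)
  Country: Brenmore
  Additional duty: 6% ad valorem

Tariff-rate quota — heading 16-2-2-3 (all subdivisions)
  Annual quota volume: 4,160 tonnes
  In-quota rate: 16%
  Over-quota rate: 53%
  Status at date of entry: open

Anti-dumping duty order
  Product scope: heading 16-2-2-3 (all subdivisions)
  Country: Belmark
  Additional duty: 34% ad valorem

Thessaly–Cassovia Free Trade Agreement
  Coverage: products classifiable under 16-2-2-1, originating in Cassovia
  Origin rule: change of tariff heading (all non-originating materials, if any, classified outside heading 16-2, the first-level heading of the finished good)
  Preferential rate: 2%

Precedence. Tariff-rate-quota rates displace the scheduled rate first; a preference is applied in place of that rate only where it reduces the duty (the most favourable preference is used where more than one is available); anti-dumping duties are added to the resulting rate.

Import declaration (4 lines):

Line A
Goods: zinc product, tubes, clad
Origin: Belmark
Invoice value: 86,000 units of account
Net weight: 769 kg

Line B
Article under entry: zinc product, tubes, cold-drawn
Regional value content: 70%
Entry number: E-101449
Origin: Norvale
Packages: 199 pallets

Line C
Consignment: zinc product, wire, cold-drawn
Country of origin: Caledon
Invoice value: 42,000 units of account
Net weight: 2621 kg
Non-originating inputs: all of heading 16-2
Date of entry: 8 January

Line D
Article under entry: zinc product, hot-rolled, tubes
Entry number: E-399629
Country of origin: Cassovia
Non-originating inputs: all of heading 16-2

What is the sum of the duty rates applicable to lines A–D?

Line A: zinc → 16-1; tubes → 16-1-3; clad → 16-1-3-3. Scheduled 27%. No special measure applies. → 27%.
Line B: zinc → 16-1; tubes → 16-1-3; cold-drawn → 16-1-3-2. Scheduled 20%. Norvale agreement on 16-1: RVC ≥ 55% → 24% available; preference 24% not lower than 20% → no reduction. → 20%.
Line C: zinc → 16-1; wire → 16-1-2; cold-drawn → 16-1-2-1. Scheduled 23%. Caledon agreement on 16-2-1-1: 16-1-2-1 not covered. → 23%.
Line D: zinc → 16-1; tubes → 16-1-3; hot-rolled → 16-1-3-1. Scheduled 7%. quota on 16-1-3-1 exhausted → over-quota 30%; Cassovia agreement on 16-2-2-1: 16-1-3-1 not covered. → 30%.
Sum: 27% + 20% + 23% + 30% = 100%.

100%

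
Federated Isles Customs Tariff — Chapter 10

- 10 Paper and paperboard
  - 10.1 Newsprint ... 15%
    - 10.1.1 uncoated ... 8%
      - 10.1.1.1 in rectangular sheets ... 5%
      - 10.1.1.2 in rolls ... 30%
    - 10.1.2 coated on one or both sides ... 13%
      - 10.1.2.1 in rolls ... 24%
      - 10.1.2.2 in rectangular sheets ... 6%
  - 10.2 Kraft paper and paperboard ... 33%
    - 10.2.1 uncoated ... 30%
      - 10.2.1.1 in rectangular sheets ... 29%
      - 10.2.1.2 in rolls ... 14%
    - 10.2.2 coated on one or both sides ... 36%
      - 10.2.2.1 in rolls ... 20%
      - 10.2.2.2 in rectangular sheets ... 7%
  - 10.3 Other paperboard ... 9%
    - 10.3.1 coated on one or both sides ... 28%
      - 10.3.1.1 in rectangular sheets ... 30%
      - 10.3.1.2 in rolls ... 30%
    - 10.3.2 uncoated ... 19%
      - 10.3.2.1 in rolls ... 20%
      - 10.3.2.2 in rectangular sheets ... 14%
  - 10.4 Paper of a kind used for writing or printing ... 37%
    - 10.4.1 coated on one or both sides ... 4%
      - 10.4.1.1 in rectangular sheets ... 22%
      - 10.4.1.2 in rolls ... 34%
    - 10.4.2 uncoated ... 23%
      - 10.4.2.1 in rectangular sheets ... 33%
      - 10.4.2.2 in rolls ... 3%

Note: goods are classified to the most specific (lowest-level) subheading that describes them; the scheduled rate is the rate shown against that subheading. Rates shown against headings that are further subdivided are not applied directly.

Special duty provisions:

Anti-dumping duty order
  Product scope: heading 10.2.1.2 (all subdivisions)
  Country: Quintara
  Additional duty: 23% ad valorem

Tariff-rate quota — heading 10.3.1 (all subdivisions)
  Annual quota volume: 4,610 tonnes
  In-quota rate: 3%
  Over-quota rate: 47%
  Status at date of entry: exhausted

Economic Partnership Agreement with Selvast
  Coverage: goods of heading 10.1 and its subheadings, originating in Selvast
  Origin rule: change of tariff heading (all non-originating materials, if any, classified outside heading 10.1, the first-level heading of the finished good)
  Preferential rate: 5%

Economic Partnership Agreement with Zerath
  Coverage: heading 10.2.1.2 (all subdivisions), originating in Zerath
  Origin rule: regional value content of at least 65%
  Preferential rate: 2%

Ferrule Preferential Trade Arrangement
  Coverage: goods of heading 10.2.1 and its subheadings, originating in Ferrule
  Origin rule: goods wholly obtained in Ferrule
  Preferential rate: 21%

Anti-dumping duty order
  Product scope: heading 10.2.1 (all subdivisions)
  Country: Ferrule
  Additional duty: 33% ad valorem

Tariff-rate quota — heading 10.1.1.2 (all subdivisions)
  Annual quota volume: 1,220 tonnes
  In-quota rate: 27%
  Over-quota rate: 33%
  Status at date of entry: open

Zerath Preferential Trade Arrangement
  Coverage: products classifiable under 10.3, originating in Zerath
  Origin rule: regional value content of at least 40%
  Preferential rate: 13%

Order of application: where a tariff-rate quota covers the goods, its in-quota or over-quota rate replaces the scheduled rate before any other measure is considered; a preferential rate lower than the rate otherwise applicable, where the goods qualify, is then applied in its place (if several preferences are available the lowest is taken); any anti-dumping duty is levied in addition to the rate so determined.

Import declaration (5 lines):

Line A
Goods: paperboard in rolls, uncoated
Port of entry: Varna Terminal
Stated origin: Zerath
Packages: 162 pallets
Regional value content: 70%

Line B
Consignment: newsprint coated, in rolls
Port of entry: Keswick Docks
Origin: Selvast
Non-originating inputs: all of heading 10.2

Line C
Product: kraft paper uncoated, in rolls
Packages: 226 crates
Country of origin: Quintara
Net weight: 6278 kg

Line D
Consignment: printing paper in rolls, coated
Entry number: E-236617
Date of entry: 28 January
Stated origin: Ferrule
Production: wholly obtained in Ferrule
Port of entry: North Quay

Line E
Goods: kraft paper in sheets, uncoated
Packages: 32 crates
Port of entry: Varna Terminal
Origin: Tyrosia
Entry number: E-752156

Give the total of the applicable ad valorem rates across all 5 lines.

Line A: paperboard → 10.3; uncoated → 10.3.2; in rolls → 10.3.2.1. Scheduled 20%. Zerath agreement on 10.2.1.2: 10.3.2.1 not covered; Zerath agreement on 10.3: RVC ≥ 40% → 13% available; preferential 13%. → 13%.
Line B: newsprint → 10.1; coated → 10.1.2; in rolls → 10.1.2.1. Scheduled 24%. Selvast agreement on 10.1: CTH met → 5% available; preferential 5%. → 5%.
Line C: kraft paper → 10.2; uncoated → 10.2.1; in rolls → 10.2.1.2. Scheduled 14%. anti-dumping (Quintara, 10.2.1.2): +23%; total 14% + 23% = 37%. → 37%.
Line D: printing paper → 10.4; coated → 10.4.1; in rolls → 10.4.1.2. Scheduled 34%. Ferrule agreement on 10.2.1: 10.4.1.2 not covered. → 34%.
Line E: kraft paper → 10.2; uncoated → 10.2.1; in sheets → 10.2.1.1. Scheduled 29%. No special measure applies. → 29%.
Sum: 13% + 5% + 37% + 34% + 29% = 118%.

118%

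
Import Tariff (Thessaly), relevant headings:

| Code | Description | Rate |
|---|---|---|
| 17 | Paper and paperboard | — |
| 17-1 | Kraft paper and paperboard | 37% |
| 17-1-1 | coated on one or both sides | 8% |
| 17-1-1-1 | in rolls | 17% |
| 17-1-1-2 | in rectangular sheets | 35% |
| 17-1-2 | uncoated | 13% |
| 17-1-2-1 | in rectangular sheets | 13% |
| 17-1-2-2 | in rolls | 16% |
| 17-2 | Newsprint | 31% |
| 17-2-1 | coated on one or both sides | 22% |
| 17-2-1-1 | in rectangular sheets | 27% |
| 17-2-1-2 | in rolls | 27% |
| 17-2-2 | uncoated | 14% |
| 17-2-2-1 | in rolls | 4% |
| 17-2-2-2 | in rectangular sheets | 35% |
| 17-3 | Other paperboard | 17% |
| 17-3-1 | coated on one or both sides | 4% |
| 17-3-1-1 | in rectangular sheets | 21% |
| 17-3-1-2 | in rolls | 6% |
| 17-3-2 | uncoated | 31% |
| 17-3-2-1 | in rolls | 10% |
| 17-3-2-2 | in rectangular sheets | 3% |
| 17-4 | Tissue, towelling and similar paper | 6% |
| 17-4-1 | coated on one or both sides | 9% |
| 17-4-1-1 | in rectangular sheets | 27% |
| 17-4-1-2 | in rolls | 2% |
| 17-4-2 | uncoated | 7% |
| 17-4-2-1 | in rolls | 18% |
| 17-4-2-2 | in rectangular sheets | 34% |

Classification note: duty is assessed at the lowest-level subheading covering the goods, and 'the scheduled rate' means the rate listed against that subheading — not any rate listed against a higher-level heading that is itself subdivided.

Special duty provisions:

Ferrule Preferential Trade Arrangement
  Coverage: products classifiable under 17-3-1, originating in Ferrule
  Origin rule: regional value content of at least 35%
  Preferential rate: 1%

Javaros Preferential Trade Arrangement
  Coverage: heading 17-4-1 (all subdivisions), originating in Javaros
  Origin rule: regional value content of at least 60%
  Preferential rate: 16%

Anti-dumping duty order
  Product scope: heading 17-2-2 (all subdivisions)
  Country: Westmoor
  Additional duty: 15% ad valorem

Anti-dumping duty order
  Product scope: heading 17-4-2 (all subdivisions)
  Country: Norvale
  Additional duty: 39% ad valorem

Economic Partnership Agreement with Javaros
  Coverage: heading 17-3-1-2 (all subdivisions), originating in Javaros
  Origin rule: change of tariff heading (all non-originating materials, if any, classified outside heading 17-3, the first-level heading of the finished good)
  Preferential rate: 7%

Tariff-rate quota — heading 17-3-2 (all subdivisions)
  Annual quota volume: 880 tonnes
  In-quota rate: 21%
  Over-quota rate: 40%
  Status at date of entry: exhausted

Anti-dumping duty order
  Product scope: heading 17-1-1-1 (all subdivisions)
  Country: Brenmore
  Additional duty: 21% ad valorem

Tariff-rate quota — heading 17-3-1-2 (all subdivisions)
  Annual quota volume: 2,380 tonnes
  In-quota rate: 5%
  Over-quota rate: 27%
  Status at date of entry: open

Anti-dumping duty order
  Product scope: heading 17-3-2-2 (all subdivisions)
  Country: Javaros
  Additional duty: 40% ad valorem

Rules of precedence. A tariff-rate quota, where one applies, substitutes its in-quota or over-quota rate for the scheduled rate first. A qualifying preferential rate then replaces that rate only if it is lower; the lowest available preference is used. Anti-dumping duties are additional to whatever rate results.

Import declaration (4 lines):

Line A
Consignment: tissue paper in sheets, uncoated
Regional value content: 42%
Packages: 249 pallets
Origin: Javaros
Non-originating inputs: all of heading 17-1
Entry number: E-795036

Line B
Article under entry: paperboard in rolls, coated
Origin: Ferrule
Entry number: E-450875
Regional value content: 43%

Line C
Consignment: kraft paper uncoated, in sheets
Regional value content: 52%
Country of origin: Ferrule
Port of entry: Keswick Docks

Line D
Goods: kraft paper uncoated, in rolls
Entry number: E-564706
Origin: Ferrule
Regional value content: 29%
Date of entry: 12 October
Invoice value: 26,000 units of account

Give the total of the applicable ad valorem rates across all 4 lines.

Line A: tissue paper → 17-4; uncoated → 17-4-2; in sheets → 17-4-2-2. Scheduled 34%. Javaros agreement on 17-4-1: 17-4-2-2 not covered; Javaros agreement on 17-3-1-2: 17-4-2-2 not covered. → 34%.
Line B: paperboard → 17-3; coated → 17-3-1; in rolls → 17-3-1-2. Scheduled 6%. quota on 17-3-1-2 open → in-quota 5%; Ferrule agreement on 17-3-1: RVC ≥ 35% → 1% available; preferential 1%. → 1%.
Line C: kraft paper → 17-1; uncoated → 17-1-2; in sheets → 17-1-2-1. Scheduled 13%. Ferrule agreement on 17-3-1: 17-1-2-1 not covered. → 13%.
Line D: kraft paper → 17-1; uncoated → 17-1-2; in rolls → 17-1-2-2. Scheduled 16%. Ferrule agreement on 17-3-1: 17-1-2-2 not covered. → 16%.
Sum: 34% + 1% + 13% + 16% = 64%.

64%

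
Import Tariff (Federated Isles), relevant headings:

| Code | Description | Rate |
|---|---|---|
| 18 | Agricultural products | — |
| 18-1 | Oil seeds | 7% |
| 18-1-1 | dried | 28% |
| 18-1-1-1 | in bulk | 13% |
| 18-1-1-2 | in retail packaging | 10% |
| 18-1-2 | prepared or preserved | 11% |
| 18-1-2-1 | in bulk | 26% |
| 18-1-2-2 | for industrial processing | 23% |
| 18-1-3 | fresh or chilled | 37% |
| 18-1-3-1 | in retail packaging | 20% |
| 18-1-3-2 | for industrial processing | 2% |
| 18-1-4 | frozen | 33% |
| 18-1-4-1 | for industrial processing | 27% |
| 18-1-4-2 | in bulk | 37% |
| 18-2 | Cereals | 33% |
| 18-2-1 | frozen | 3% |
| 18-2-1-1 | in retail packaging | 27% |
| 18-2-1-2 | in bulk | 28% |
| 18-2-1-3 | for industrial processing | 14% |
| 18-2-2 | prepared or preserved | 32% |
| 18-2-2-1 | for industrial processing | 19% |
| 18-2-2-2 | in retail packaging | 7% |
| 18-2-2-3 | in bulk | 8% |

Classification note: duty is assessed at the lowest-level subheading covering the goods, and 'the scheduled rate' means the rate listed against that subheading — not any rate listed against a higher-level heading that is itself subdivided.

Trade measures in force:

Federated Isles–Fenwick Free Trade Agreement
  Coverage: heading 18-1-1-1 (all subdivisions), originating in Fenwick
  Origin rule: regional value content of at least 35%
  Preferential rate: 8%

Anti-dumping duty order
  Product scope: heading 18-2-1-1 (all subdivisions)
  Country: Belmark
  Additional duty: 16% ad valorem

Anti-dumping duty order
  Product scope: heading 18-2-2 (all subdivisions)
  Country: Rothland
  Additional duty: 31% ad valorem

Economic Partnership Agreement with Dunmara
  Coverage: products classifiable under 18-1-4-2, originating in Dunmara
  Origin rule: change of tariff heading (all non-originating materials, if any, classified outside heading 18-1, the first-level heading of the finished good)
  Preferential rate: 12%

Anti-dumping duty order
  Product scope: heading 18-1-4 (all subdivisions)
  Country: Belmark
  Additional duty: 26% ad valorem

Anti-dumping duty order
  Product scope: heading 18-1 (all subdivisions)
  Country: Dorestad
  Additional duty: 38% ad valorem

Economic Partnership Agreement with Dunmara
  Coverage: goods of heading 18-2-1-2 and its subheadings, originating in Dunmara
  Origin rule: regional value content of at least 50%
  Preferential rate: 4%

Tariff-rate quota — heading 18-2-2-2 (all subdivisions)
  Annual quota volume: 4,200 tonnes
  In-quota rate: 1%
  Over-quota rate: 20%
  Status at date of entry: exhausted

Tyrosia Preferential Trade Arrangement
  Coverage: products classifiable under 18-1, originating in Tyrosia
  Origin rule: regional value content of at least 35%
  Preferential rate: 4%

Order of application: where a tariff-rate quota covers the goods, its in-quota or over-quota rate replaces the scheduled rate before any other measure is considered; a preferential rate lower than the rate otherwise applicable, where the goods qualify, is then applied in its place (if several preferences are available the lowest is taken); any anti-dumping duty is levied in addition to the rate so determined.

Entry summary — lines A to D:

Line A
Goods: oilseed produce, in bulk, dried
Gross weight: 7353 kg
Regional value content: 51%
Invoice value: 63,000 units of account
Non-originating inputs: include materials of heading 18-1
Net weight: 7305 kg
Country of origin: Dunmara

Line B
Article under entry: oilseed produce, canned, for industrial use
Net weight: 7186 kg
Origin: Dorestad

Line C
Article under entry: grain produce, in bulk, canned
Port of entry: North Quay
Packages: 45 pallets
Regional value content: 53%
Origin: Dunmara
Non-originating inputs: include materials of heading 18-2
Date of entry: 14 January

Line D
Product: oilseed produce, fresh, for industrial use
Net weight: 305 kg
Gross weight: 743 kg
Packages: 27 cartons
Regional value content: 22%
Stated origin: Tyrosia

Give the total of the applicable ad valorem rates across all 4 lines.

84%

Line A: oilseed → 18-1; dried → 18-1-1; in bulk → 18-1-1-1. Scheduled 13%. Dunmara agreement on 18-1-4-2: 18-1-1-1 not covered; Dunmara agreement on 18-2-1-2: 18-1-1-1 not covered. → 13%.
Line B: oilseed → 18-1; canned → 18-1-2; for industrial use → 18-1-2-2. Scheduled 23%. anti-dumping (Dorestad, 18-1): +38%; total 23% + 38% = 61%. → 61%.
Line C: grain → 18-2; canned → 18-2-2; in bulk → 18-2-2-3. Scheduled 8%. Dunmara agreement on 18-1-4-2: 18-2-2-3 not covered; Dunmara agreement on 18-2-1-2: 18-2-2-3 not covered. → 8%.
Line D: oilseed → 18-1; fresh → 18-1-3; for industrial use → 18-1-3-2. Scheduled 2%. Tyrosia agreement on 18-1: RVC < 35%. → 2%.
Sum: 13% + 61% + 8% + 2% = 84%.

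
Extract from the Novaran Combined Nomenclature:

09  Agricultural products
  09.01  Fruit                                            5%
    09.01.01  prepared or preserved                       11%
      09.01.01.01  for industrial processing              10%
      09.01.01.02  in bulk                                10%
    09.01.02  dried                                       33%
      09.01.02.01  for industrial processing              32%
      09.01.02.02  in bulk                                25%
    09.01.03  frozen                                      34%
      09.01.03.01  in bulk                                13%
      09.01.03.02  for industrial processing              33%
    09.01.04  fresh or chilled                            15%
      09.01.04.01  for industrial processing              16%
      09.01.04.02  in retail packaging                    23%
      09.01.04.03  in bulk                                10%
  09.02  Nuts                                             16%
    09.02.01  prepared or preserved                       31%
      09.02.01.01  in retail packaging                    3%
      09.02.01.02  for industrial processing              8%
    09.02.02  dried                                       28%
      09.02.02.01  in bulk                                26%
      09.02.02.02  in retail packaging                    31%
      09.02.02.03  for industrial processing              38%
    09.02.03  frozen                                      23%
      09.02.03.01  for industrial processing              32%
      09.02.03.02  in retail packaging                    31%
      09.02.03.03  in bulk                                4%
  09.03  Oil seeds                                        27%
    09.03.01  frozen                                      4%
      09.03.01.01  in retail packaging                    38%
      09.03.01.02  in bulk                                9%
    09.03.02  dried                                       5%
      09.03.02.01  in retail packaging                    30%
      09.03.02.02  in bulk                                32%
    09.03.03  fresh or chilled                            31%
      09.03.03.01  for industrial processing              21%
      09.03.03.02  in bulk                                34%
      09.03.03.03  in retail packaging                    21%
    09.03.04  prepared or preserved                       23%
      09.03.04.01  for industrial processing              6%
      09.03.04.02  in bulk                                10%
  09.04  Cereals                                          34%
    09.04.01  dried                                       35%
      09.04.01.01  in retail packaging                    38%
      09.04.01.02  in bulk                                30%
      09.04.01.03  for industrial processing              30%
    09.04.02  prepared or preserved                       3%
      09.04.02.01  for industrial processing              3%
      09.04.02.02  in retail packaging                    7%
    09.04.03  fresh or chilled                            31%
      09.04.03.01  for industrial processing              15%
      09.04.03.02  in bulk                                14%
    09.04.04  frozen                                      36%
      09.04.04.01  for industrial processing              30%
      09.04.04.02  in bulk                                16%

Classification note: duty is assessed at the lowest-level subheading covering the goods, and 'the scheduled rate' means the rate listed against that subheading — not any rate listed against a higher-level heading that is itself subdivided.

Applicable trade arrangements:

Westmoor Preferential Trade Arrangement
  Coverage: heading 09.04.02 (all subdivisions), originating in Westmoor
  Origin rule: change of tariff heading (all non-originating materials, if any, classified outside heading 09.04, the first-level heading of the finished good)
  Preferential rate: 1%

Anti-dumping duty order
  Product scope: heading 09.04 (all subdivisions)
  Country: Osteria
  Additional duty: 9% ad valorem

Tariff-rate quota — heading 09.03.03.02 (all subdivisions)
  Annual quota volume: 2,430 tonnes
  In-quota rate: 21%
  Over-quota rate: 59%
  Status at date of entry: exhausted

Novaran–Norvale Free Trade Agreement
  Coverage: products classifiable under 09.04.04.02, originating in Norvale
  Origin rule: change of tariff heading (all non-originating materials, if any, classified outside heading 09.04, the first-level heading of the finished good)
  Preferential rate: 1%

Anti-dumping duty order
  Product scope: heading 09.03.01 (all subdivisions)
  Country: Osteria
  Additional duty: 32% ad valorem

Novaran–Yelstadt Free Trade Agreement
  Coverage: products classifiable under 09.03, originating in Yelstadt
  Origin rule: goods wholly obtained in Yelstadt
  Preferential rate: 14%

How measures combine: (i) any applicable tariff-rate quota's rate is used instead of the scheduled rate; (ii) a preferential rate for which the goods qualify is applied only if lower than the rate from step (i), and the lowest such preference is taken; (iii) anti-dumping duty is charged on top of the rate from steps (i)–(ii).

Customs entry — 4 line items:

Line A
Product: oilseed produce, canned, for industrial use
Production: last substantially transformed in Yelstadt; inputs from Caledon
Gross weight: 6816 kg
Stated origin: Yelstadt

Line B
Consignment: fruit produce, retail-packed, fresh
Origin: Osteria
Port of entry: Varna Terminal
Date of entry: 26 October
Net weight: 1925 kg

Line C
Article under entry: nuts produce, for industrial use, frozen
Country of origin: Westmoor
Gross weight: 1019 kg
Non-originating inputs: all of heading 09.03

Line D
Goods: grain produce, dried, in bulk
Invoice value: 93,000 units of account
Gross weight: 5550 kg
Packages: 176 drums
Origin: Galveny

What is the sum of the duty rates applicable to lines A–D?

Line A: oilseed → 09.03; canned → 09.03.04; for industrial use → 09.03.04.01. Scheduled 6%. Yelstadt agreement on 09.03: not wholly obtained. → 6%.
Line B: fruit → 09.01; fresh → 09.01.04; retail-packed → 09.01.04.02. Scheduled 23%. No special measure applies. → 23%.
Line C: nuts → 09.02; frozen → 09.02.03; for industrial use → 09.02.03.01. Scheduled 32%. Westmoor agreement on 09.04.02: 09.02.03.01 not covered. → 32%.
Line D: grain → 09.04; dried → 09.04.01; in bulk → 09.04.01.02. Scheduled 30%. No special measure applies. → 30%.
Sum: 6% + 23% + 32% + 30% = 91%.

91%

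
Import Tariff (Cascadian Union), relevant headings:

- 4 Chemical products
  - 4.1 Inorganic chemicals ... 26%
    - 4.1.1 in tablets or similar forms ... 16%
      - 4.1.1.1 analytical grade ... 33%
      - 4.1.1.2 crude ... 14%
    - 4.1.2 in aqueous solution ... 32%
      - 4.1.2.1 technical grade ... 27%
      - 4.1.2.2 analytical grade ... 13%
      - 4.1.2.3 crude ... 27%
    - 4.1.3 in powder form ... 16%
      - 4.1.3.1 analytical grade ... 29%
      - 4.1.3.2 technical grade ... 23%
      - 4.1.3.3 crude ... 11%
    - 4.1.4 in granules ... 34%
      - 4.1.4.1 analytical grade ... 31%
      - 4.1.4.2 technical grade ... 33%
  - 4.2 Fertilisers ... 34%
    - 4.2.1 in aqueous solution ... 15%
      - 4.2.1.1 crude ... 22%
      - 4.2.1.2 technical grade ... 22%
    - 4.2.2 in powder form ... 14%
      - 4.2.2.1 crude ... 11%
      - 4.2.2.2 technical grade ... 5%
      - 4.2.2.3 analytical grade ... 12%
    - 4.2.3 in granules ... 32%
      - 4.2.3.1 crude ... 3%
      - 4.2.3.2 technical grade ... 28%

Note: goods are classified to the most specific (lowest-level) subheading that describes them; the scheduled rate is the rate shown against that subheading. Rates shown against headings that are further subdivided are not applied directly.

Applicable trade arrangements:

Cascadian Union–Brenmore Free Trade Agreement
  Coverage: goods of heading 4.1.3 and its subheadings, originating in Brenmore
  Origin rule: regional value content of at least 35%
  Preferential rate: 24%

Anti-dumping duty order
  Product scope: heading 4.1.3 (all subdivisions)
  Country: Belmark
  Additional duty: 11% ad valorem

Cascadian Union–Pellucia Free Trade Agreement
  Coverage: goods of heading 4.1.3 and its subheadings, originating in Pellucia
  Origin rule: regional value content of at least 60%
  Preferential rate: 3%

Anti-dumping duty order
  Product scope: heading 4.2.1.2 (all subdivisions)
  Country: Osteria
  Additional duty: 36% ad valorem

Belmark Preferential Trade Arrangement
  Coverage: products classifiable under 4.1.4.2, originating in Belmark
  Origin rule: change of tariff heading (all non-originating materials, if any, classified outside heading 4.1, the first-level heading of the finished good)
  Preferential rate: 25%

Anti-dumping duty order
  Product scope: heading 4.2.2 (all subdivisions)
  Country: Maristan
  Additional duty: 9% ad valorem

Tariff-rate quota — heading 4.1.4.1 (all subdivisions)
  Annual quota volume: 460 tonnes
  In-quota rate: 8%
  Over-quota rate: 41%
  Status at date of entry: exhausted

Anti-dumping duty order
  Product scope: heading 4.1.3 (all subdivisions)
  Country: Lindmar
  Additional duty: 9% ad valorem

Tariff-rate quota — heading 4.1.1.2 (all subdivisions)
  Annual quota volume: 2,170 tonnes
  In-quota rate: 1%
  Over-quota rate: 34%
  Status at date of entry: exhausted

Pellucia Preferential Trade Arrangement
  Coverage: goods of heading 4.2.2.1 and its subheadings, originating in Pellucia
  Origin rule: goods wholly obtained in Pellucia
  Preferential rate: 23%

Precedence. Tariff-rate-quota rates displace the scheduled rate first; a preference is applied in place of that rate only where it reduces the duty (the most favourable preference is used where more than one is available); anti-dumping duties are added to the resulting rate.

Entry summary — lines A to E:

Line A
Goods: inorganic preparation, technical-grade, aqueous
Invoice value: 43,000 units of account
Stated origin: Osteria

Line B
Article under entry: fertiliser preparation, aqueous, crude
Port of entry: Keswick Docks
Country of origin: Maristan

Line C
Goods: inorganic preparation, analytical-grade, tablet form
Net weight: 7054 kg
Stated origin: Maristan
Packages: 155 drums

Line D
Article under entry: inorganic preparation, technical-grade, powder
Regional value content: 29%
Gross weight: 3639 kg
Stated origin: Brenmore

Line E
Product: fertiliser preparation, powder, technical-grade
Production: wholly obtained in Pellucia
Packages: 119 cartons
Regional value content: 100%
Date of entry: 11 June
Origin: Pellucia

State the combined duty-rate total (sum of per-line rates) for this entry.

110%

Line A: inorganic → 4.1; aqueous → 4.1.2; technical-grade → 4.1.2.1. Scheduled 27%. No special measure applies. → 27%.
Line B: fertiliser → 4.2; aqueous → 4.2.1; crude → 4.2.1.1. Scheduled 22%. No special measure applies. → 22%.
Line C: inorganic → 4.1; tablet form → 4.1.1; analytical-grade → 4.1.1.1. Scheduled 33%. No special measure applies. → 33%.
Line D: inorganic → 4.1; powder → 4.1.3; technical-grade → 4.1.3.2. Scheduled 23%. Brenmore agreement on 4.1.3: RVC < 35%. → 23%.
Line E: fertiliser → 4.2; powder → 4.2.2; technical-grade → 4.2.2.2. Scheduled 5%. Pellucia agreement on 4.1.3: 4.2.2.2 not covered; Pellucia agreement on 4.2.2.1: 4.2.2.2 not covered. → 5%.
Sum: 27% + 22% + 33% + 23% + 5% = 110%.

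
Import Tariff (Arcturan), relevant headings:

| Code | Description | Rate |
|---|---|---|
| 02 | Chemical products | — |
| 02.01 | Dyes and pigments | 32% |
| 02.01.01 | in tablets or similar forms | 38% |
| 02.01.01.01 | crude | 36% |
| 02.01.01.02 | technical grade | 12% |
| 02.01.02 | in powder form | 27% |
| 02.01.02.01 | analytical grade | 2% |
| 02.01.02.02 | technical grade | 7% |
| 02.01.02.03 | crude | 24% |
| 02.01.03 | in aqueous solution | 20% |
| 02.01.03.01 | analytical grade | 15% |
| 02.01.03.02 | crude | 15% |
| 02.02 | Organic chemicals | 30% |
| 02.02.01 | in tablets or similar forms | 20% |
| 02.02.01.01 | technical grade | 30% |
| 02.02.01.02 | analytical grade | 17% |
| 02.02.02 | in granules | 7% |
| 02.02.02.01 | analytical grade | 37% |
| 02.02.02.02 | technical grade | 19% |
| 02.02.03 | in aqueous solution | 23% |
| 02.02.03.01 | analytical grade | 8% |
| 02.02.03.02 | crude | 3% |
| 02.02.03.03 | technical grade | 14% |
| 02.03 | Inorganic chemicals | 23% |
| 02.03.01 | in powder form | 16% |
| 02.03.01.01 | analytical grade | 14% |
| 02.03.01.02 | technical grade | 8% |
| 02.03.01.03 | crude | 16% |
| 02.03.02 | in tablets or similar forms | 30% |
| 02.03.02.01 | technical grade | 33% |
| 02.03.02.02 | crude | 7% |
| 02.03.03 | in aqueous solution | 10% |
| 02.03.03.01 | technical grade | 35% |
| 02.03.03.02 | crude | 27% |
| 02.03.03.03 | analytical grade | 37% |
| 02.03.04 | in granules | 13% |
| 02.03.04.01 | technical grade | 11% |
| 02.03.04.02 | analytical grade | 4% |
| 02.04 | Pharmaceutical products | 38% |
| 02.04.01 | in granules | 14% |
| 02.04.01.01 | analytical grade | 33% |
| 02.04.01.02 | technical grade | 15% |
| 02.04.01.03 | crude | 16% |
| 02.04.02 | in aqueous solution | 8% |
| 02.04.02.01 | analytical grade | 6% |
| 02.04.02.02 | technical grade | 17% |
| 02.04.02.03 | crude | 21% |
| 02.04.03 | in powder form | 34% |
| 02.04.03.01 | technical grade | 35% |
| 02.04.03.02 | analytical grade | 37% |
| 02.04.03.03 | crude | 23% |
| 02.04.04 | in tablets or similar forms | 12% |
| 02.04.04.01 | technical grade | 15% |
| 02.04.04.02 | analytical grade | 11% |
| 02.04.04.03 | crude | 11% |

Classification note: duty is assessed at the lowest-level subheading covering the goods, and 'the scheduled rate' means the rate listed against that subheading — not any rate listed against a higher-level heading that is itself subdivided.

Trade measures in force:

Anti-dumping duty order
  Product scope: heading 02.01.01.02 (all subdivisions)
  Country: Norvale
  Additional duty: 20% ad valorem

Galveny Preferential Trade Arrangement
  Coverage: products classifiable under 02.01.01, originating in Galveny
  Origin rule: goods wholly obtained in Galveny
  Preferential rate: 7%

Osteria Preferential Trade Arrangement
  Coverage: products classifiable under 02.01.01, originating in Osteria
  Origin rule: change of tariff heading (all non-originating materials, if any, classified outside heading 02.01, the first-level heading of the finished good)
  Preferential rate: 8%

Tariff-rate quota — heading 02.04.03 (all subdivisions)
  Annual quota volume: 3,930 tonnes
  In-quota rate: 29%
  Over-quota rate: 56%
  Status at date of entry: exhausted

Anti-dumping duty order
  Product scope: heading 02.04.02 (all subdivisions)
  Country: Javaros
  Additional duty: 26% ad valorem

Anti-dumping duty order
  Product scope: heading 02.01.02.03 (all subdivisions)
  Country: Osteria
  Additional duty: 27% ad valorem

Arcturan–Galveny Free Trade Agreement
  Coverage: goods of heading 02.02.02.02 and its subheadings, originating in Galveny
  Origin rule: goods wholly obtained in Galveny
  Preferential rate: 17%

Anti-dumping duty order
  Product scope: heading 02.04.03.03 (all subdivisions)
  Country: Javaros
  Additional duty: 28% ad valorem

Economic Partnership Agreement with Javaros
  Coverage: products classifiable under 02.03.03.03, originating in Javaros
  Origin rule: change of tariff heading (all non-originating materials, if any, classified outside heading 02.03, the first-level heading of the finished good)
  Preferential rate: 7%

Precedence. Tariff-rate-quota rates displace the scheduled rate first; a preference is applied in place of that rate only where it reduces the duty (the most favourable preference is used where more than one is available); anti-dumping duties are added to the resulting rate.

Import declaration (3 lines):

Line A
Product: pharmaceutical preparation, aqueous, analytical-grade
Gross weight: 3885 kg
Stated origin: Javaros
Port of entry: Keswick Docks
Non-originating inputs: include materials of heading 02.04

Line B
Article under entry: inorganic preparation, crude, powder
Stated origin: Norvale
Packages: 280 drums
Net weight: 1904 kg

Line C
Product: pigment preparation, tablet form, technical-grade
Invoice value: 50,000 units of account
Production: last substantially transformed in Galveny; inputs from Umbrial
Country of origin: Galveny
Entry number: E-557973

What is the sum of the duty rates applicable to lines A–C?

60%

Line A: pharmaceutical → 02.04; aqueous → 02.04.02; analytical-grade → 02.04.02.01. Scheduled 6%. Javaros agreement on 02.03.03.03: 02.04.02.01 not covered; anti-dumping (Javaros, 02.04.02): +26%; total 6% + 26% = 32%. → 32%.
Line B: inorganic → 02.03; powder → 02.03.01; crude → 02.03.01.03. Scheduled 16%. No special measure applies. → 16%.
Line C: pigment → 02.01; tablet form → 02.01.01; technical-grade → 02.01.01.02. Scheduled 12%. Galveny agreement on 02.01.01: not wholly obtained; Galveny agreement on 02.02.02.02: 02.01.01.02 not covered. → 12%.
Sum: 32% + 16% + 12% = 60%.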